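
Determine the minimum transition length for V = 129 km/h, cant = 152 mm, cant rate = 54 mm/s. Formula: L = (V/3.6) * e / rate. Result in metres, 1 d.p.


Convert speed: V = 129 / 3.6 = 35.8333 m/s
L = 35.8333 * 152 / 54
L = 5446.6667 / 54
L = 100.9 m

100.9


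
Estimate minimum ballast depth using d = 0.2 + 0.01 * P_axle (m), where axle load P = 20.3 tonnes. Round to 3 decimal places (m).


d = 0.2 + 0.01 * 20.3
d = 0.2 + 0.203
d = 0.403 m

0.403


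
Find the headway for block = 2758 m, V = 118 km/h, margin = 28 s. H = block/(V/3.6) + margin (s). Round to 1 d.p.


V = 118 / 3.6 = 32.7778 m/s
Block traversal time = 2758 / 32.7778 = 84.1424 s
Headway = 84.1424 + 28
Headway = 112.1 s

112.1


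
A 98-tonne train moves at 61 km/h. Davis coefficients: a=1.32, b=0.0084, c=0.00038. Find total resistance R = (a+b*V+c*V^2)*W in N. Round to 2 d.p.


b*V = 0.0084 * 61 = 0.5124
c*V^2 = 0.00038 * 3721 = 1.41398
R_per_t = 1.32 + 0.5124 + 1.41398 = 3.24638 N/t
R_total = 3.24638 * 98 = 318.15 N

318.15


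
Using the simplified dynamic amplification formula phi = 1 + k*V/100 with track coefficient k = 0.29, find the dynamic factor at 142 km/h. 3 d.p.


phi = 1 + k * V / 100
phi = 1 + 0.29 * 142 / 100
phi = 1 + 0.4118
phi = 1.412

1.412


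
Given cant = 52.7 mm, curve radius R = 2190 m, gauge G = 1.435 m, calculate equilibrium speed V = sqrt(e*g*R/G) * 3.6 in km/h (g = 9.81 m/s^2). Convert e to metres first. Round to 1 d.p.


Convert cant: e = 52.7 mm = 0.0527 m
V_ms = sqrt(0.0527 * 9.81 * 2190 / 1.435)
V_ms = sqrt(788.990613) = 28.089 m/s
V = 28.089 * 3.6 = 101.1 km/h

101.1


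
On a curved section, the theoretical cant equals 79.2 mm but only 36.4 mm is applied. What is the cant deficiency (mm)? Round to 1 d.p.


Cant deficiency = equilibrium cant - actual cant
CD = 79.2 - 36.4
CD = 42.8 mm

42.8


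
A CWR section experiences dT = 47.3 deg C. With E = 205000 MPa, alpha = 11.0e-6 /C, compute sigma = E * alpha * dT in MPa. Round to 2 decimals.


sigma = E * alpha * dT
sigma = 205000 * 11.0e-6 * 47.3
sigma = 2.255 * 47.3
sigma = 106.66 MPa

106.66


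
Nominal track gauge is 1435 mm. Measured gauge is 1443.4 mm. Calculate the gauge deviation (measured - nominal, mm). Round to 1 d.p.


Deviation = measured - nominal
Deviation = 1443.4 - 1435
Deviation = 8.4 mm

8.4


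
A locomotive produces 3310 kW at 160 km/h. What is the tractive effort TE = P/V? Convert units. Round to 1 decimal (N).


Convert: P = 3310 kW = 3310000 W
V = 160 / 3.6 = 44.4444 m/s
TE = 3310000 / 44.4444
TE = 74475.0 N

74475.0


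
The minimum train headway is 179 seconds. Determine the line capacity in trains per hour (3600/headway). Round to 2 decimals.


Capacity = 3600 / headway
Capacity = 3600 / 179
Capacity = 20.11 trains/hour

20.11


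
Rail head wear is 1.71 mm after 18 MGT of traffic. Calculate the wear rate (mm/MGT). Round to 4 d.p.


Wear rate = total wear / cumulative tonnage
Rate = 1.71 / 18
Rate = 0.0950 mm/MGT

0.0950


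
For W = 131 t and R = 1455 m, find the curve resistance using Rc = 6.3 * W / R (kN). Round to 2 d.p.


Rc = 6.3 * W / R
Rc = 6.3 * 131 / 1455
Rc = 825.3 / 1455
Rc = 0.57 kN

0.57


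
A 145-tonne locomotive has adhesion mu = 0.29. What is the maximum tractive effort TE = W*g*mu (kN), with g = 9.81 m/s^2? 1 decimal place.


TE_max = W * g * mu
TE_max = 145 * 9.81 * 0.29
TE_max = 1422.45 * 0.29
TE_max = 412.5 kN

412.5


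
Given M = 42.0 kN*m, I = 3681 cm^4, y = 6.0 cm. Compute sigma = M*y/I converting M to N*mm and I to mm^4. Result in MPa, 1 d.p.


Convert units:
M = 42.0 kN*m = 42000000 N*mm
y = 6.0 cm = 60 mm
I = 3681 cm^4 = 36810000 mm^4
sigma = 42000000 * 60 / 36810000
sigma = 68.5 MPa

68.5


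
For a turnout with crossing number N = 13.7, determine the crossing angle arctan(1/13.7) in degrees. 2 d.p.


1/N = 1/13.7 = 0.072993
angle = arctan(0.072993) = 0.072863 rad
angle = 0.072863 * 180/pi = 4.17 degrees

4.17


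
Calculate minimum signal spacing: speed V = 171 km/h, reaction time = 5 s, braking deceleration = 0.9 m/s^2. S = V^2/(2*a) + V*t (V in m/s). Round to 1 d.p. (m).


V = 171 / 3.6 = 47.5 m/s
Braking distance = 47.5^2 / (2*0.9) = 1253.4722 m
Sighting distance = 47.5 * 5 = 237.5 m
S = 1253.4722 + 237.5 = 1491.0 m

1491.0


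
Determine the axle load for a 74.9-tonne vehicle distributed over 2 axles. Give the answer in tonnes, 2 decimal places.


Load per axle = total weight / number of axles
Load = 74.9 / 2
Load = 37.45 tonnes

37.45


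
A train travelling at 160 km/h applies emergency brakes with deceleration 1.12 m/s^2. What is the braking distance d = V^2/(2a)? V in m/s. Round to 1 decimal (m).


Convert speed: V = 160 / 3.6 = 44.4444 m/s
V^2 = 1975.3086
d = 1975.3086 / (2 * 1.12)
d = 1975.3086 / 2.24
d = 881.8 m

881.8


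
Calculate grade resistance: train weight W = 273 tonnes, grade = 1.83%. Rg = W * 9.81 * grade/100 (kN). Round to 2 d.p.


Rg = W * 9.81 * grade / 100
Rg = 273 * 9.81 * 1.83 / 100
Rg = 2678.13 * 0.0183
Rg = 49.01 kN

49.01


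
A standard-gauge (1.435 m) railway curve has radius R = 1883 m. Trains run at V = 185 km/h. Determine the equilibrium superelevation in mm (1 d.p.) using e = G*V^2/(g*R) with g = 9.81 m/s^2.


Convert speed: V = 185 / 3.6 = 51.3889 m/s
Apply formula: e = 1.435 * 51.3889^2 / (9.81 * 1883)
e = 1.435 * 2640.8179 / 18472.23
e = 0.20515 m = 205.1 mm

205.1


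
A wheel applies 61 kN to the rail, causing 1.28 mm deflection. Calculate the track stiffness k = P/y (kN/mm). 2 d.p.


Track stiffness k = P / y
k = 61 / 1.28
k = 47.66 kN/mm

47.66


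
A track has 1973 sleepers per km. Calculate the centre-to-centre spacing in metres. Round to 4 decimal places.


Spacing = 1000 m / number of sleepers
Spacing = 1000 / 1973
Spacing = 0.5068 m

0.5068


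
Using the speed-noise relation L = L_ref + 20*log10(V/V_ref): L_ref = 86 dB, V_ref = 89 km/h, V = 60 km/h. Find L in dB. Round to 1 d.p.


V/V_ref = 60 / 89 = 0.674157
log10(0.674157) = -0.171239
20 * -0.171239 = -3.4248
L = 86 + -3.4248 = 82.6 dB

82.6


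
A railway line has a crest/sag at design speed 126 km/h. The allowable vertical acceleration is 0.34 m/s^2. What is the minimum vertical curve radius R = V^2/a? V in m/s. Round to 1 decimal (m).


Convert speed: V = 126 / 3.6 = 35.0 m/s
V^2 = 1225.0 m^2/s^2
R_v = 1225.0 / 0.34
R_v = 3602.9 m

3602.9


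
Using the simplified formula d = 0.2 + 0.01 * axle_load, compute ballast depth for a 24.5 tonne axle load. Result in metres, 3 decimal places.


d = 0.2 + 0.01 * 24.5
d = 0.2 + 0.245
d = 0.445 m

0.445


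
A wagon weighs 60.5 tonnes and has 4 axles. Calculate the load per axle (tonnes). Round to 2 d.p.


Load per axle = total weight / number of axles
Load = 60.5 / 4
Load = 15.13 tonnes

15.13


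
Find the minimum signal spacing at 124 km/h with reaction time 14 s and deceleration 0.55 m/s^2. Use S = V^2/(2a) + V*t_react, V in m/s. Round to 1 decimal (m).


V = 124 / 3.6 = 34.4444 m/s
Braking distance = 34.4444^2 / (2*0.55) = 1078.5634 m
Sighting distance = 34.4444 * 14 = 482.2222 m
S = 1078.5634 + 482.2222 = 1560.8 m

1560.8


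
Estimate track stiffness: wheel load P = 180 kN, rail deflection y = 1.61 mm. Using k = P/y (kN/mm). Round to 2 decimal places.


Track stiffness k = P / y
k = 180 / 1.61
k = 111.80 kN/mm

111.80


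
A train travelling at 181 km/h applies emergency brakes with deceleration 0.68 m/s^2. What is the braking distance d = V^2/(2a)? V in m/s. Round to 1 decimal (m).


Convert speed: V = 181 / 3.6 = 50.2778 m/s
V^2 = 2527.8549
d = 2527.8549 / (2 * 0.68)
d = 2527.8549 / 1.36
d = 1858.7 m

1858.7


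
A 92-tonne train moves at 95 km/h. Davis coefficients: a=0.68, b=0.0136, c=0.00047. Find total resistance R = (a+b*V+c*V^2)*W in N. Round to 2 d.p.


b*V = 0.0136 * 95 = 1.292
c*V^2 = 0.00047 * 9025 = 4.24175
R_per_t = 0.68 + 1.292 + 4.24175 = 6.21375 N/t
R_total = 6.21375 * 92 = 571.67 N

571.67


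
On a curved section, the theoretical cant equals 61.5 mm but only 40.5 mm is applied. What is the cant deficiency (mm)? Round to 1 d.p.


Cant deficiency = equilibrium cant - actual cant
CD = 61.5 - 40.5
CD = 21.0 mm

21.0


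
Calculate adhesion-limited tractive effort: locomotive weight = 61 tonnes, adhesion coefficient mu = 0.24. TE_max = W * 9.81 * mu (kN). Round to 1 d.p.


TE_max = W * g * mu
TE_max = 61 * 9.81 * 0.24
TE_max = 598.41 * 0.24
TE_max = 143.6 kN

143.6


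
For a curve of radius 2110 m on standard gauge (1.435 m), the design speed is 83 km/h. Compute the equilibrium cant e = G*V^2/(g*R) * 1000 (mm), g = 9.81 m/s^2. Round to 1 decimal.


Convert speed: V = 83 / 3.6 = 23.0556 m/s
Apply formula: e = 1.435 * 23.0556^2 / (9.81 * 2110)
e = 1.435 * 531.5586 / 20699.1
e = 0.036851 m = 36.9 mm

36.9


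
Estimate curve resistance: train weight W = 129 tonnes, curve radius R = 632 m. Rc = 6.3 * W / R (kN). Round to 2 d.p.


Rc = 6.3 * W / R
Rc = 6.3 * 129 / 632
Rc = 812.7 / 632
Rc = 1.29 kN

1.29


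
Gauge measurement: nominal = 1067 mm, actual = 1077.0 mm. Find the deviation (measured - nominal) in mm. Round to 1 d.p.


Deviation = measured - nominal
Deviation = 1077.0 - 1067
Deviation = 10.0 mm

10.0


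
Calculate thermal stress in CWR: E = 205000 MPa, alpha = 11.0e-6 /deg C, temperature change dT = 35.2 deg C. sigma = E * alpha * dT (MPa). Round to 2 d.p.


sigma = E * alpha * dT
sigma = 205000 * 11.0e-6 * 35.2
sigma = 2.255 * 35.2
sigma = 79.38 MPa

79.38


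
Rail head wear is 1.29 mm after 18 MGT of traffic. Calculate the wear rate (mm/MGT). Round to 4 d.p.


Wear rate = total wear / cumulative tonnage
Rate = 1.29 / 18
Rate = 0.0717 mm/MGT

0.0717


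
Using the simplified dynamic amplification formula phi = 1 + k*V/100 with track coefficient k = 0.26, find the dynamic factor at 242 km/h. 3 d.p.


phi = 1 + k * V / 100
phi = 1 + 0.26 * 242 / 100
phi = 1 + 0.6292
phi = 1.629

1.629


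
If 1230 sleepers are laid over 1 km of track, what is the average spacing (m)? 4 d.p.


Spacing = 1000 m / number of sleepers
Spacing = 1000 / 1230
Spacing = 0.8130 m

0.8130


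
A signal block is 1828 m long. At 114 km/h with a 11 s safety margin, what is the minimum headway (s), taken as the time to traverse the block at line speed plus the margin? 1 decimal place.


V = 114 / 3.6 = 31.6667 m/s
Block traversal time = 1828 / 31.6667 = 57.7263 s
Headway = 57.7263 + 11
Headway = 68.7 s

68.7


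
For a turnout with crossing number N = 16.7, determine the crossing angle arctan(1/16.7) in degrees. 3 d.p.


1/N = 1/16.7 = 0.05988
angle = arctan(0.05988) = 0.059809 rad
angle = 0.059809 * 180/pi = 3.427 degrees

3.427


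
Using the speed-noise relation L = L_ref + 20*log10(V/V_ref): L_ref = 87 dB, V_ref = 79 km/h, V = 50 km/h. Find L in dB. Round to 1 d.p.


V/V_ref = 50 / 79 = 0.632911
log10(0.632911) = -0.198657
20 * -0.198657 = -3.9731
L = 87 + -3.9731 = 83.0 dB

83.0


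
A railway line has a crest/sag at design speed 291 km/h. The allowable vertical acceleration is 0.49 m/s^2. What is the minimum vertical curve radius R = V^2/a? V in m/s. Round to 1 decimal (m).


Convert speed: V = 291 / 3.6 = 80.8333 m/s
V^2 = 6534.0278 m^2/s^2
R_v = 6534.0278 / 0.49
R_v = 13334.8 m

13334.8


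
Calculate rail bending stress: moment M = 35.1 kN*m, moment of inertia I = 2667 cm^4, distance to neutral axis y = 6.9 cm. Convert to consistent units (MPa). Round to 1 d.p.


Convert units:
M = 35.1 kN*m = 35100000 N*mm
y = 6.9 cm = 69 mm
I = 2667 cm^4 = 26670000 mm^4
sigma = 35100000 * 69 / 26670000
sigma = 90.8 MPa

90.8


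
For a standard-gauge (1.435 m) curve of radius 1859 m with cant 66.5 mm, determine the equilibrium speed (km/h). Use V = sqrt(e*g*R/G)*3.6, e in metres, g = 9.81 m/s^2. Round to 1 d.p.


Convert cant: e = 66.5 mm = 0.0665 m
V_ms = sqrt(0.0665 * 9.81 * 1859 / 1.435)
V_ms = sqrt(845.119537) = 29.0709 m/s
V = 29.0709 * 3.6 = 104.7 km/h

104.7


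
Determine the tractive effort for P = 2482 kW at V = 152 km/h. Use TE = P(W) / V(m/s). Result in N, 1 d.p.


Convert: P = 2482 kW = 2482000 W
V = 152 / 3.6 = 42.2222 m/s
TE = 2482000 / 42.2222
TE = 58784.2 N

58784.2


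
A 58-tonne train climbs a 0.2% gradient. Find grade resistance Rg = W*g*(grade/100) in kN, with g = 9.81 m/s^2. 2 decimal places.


Rg = W * 9.81 * grade / 100
Rg = 58 * 9.81 * 0.2 / 100
Rg = 568.98 * 0.002
Rg = 1.14 kN

1.14


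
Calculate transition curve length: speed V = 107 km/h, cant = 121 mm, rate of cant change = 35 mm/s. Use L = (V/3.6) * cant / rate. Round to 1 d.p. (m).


Convert speed: V = 107 / 3.6 = 29.7222 m/s
L = 29.7222 * 121 / 35
L = 3596.3889 / 35
L = 102.8 m

102.8


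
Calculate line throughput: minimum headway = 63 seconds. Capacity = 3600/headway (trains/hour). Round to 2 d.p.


Capacity = 3600 / headway
Capacity = 3600 / 63
Capacity = 57.14 trains/hour

57.14


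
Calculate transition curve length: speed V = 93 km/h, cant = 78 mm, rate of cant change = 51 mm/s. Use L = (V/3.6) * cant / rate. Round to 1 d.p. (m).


Convert speed: V = 93 / 3.6 = 25.8333 m/s
L = 25.8333 * 78 / 51
L = 2015.0 / 51
L = 39.5 m

39.5


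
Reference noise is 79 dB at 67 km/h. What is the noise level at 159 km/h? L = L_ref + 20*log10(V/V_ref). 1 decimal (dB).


V/V_ref = 159 / 67 = 2.373134
log10(2.373134) = 0.375322
20 * 0.375322 = 7.5064
L = 79 + 7.5064 = 86.5 dB

86.5


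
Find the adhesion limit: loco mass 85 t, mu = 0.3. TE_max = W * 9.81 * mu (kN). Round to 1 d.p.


TE_max = W * g * mu
TE_max = 85 * 9.81 * 0.3
TE_max = 833.85 * 0.3
TE_max = 250.2 kN

250.2


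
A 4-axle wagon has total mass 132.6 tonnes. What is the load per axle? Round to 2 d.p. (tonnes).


Load per axle = total weight / number of axles
Load = 132.6 / 4
Load = 33.15 tonnes

33.15


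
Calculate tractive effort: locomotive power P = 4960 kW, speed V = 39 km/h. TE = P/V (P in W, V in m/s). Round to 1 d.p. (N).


Convert: P = 4960 kW = 4960000 W
V = 39 / 3.6 = 10.8333 m/s
TE = 4960000 / 10.8333
TE = 457846.2 N

457846.2


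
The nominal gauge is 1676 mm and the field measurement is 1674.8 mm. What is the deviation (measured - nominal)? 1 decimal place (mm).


Deviation = measured - nominal
Deviation = 1674.8 - 1676
Deviation = -1.2 mm

-1.2


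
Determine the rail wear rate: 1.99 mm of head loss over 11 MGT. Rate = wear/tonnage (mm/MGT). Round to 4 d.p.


Wear rate = total wear / cumulative tonnage
Rate = 1.99 / 11
Rate = 0.1809 mm/MGT

0.1809


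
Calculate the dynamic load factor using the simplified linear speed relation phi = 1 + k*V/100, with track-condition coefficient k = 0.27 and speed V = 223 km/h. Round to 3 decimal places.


phi = 1 + k * V / 100
phi = 1 + 0.27 * 223 / 100
phi = 1 + 0.6021
phi = 1.602

1.602


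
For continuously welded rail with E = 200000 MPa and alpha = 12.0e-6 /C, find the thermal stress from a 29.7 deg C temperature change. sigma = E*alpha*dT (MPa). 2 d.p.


sigma = E * alpha * dT
sigma = 200000 * 12.0e-6 * 29.7
sigma = 2.4 * 29.7
sigma = 71.28 MPa

71.28


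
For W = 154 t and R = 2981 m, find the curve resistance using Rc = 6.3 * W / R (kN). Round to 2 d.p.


Rc = 6.3 * W / R
Rc = 6.3 * 154 / 2981
Rc = 970.2 / 2981
Rc = 0.33 kN

0.33


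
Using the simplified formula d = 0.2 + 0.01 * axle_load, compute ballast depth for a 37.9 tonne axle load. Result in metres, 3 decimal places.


d = 0.2 + 0.01 * 37.9
d = 0.2 + 0.379
d = 0.579 m

0.579


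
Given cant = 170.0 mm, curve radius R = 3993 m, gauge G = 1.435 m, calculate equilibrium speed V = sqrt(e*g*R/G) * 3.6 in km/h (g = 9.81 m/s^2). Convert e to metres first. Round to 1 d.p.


Convert cant: e = 170.0 mm = 0.1700 m
V_ms = sqrt(0.1700 * 9.81 * 3993 / 1.435)
V_ms = sqrt(4640.505993) = 68.1213 m/s
V = 68.1213 * 3.6 = 245.2 km/h

245.2


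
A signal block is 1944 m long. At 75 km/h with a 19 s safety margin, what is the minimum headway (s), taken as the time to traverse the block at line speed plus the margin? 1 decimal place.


V = 75 / 3.6 = 20.8333 m/s
Block traversal time = 1944 / 20.8333 = 93.312 s
Headway = 93.312 + 19
Headway = 112.3 s

112.3


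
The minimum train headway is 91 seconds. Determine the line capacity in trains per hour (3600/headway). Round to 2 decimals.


Capacity = 3600 / headway
Capacity = 3600 / 91
Capacity = 39.56 trains/hour

39.56


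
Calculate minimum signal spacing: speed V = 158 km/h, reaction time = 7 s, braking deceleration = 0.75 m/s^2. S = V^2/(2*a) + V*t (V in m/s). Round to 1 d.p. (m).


V = 158 / 3.6 = 43.8889 m/s
Braking distance = 43.8889^2 / (2*0.75) = 1284.1564 m
Sighting distance = 43.8889 * 7 = 307.2222 m
S = 1284.1564 + 307.2222 = 1591.4 m

1591.4


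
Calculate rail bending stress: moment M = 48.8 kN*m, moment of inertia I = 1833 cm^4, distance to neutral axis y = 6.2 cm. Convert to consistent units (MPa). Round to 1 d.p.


Convert units:
M = 48.8 kN*m = 48800000 N*mm
y = 6.2 cm = 62 mm
I = 1833 cm^4 = 18330000 mm^4
sigma = 48800000 * 62 / 18330000
sigma = 165.1 MPa

165.1


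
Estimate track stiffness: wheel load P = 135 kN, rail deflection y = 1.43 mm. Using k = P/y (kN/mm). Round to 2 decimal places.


Track stiffness k = P / y
k = 135 / 1.43
k = 94.41 kN/mm

94.41


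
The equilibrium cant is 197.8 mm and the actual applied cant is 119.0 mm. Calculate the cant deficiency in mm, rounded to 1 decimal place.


Cant deficiency = equilibrium cant - actual cant
CD = 197.8 - 119.0
CD = 78.8 mm

78.8


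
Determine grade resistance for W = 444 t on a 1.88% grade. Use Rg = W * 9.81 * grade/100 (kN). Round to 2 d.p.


Rg = W * 9.81 * grade / 100
Rg = 444 * 9.81 * 1.88 / 100
Rg = 4355.64 * 0.0188
Rg = 81.89 kN

81.89


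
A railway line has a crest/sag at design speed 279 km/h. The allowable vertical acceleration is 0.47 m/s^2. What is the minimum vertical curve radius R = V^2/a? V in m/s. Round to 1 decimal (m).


Convert speed: V = 279 / 3.6 = 77.5 m/s
V^2 = 6006.25 m^2/s^2
R_v = 6006.25 / 0.47
R_v = 12779.3 m

12779.3


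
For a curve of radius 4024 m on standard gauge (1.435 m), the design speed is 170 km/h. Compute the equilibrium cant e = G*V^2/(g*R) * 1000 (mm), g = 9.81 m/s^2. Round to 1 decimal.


Convert speed: V = 170 / 3.6 = 47.2222 m/s
Apply formula: e = 1.435 * 47.2222^2 / (9.81 * 4024)
e = 1.435 * 2229.9383 / 39475.44
e = 0.081062 m = 81.1 mm

81.1


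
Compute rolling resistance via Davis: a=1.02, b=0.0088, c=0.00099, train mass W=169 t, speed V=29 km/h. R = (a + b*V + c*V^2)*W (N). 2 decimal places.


b*V = 0.0088 * 29 = 0.2552
c*V^2 = 0.00099 * 841 = 0.83259
R_per_t = 1.02 + 0.2552 + 0.83259 = 2.10779 N/t
R_total = 2.10779 * 169 = 356.22 N

356.22


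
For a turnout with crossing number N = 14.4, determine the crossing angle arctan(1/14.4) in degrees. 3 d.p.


1/N = 1/14.4 = 0.069444
angle = arctan(0.069444) = 0.069333 rad
angle = 0.069333 * 180/pi = 3.972 degrees

3.972


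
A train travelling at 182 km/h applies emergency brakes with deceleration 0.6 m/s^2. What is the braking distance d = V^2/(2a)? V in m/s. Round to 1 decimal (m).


Convert speed: V = 182 / 3.6 = 50.5556 m/s
V^2 = 2555.8642
d = 2555.8642 / (2 * 0.6)
d = 2555.8642 / 1.2
d = 2129.9 m

2129.9


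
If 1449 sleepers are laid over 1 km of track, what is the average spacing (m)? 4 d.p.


Spacing = 1000 m / number of sleepers
Spacing = 1000 / 1449
Spacing = 0.6901 m

0.6901


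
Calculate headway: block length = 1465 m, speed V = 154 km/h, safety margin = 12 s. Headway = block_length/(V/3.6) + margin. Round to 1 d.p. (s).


V = 154 / 3.6 = 42.7778 m/s
Block traversal time = 1465 / 42.7778 = 34.2468 s
Headway = 34.2468 + 12
Headway = 46.2 s

46.2


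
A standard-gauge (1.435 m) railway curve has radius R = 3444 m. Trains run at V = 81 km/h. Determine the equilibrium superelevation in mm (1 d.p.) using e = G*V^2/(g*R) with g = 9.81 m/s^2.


Convert speed: V = 81 / 3.6 = 22.5 m/s
Apply formula: e = 1.435 * 22.5^2 / (9.81 * 3444)
e = 1.435 * 506.25 / 33785.64
e = 0.021502 m = 21.5 mm

21.5


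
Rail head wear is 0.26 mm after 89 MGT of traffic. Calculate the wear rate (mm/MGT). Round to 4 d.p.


Wear rate = total wear / cumulative tonnage
Rate = 0.26 / 89
Rate = 0.0029 mm/MGT

0.0029


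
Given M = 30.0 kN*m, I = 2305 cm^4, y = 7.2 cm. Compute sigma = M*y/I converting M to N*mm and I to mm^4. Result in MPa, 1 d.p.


Convert units:
M = 30.0 kN*m = 30000000 N*mm
y = 7.2 cm = 72 mm
I = 2305 cm^4 = 23050000 mm^4
sigma = 30000000 * 72 / 23050000
sigma = 93.7 MPa

93.7


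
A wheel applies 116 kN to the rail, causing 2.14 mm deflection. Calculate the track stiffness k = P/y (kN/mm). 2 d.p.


Track stiffness k = P / y
k = 116 / 2.14
k = 54.21 kN/mm

54.21


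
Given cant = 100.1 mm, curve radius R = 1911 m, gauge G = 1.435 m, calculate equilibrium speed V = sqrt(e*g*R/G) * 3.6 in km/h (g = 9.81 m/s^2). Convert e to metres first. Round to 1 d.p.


Convert cant: e = 100.1 mm = 0.1001 m
V_ms = sqrt(0.1001 * 9.81 * 1911 / 1.435)
V_ms = sqrt(1307.711283) = 36.1623 m/s
V = 36.1623 * 3.6 = 130.2 km/h

130.2


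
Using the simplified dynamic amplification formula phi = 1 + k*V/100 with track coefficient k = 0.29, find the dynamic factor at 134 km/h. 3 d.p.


phi = 1 + k * V / 100
phi = 1 + 0.29 * 134 / 100
phi = 1 + 0.3886
phi = 1.389

1.389


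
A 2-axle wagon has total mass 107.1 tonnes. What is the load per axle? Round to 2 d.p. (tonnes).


Load per axle = total weight / number of axles
Load = 107.1 / 2
Load = 53.55 tonnes

53.55


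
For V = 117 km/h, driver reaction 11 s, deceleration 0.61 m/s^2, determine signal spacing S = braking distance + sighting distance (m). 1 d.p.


V = 117 / 3.6 = 32.5 m/s
Braking distance = 32.5^2 / (2*0.61) = 865.7787 m
Sighting distance = 32.5 * 11 = 357.5 m
S = 865.7787 + 357.5 = 1223.3 m

1223.3


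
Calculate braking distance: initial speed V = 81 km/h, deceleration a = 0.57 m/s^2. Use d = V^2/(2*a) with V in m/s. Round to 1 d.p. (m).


Convert speed: V = 81 / 3.6 = 22.5 m/s
V^2 = 506.25
d = 506.25 / (2 * 0.57)
d = 506.25 / 1.14
d = 444.1 m

444.1


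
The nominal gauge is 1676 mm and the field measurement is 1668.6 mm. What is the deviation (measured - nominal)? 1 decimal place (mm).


Deviation = measured - nominal
Deviation = 1668.6 - 1676
Deviation = -7.4 mm

-7.4


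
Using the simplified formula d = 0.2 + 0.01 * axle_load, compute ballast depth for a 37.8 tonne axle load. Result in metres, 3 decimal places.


d = 0.2 + 0.01 * 37.8
d = 0.2 + 0.378
d = 0.578 m

0.578


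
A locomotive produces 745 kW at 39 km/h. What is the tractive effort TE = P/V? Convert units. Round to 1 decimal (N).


Convert: P = 745 kW = 745000 W
V = 39 / 3.6 = 10.8333 m/s
TE = 745000 / 10.8333
TE = 68769.2 N

68769.2


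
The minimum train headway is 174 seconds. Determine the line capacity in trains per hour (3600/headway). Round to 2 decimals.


Capacity = 3600 / headway
Capacity = 3600 / 174
Capacity = 20.69 trains/hour

20.69


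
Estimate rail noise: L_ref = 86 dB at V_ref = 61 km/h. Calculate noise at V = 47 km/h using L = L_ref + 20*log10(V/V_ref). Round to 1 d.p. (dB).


V/V_ref = 47 / 61 = 0.770492
log10(0.770492) = -0.113232
20 * -0.113232 = -2.2646
L = 86 + -2.2646 = 83.7 dB

83.7


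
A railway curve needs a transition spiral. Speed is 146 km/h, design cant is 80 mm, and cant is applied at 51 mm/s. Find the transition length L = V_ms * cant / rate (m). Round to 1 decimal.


Convert speed: V = 146 / 3.6 = 40.5556 m/s
L = 40.5556 * 80 / 51
L = 3244.4444 / 51
L = 63.6 m

63.6


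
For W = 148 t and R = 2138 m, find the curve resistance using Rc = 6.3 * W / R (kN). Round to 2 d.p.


Rc = 6.3 * W / R
Rc = 6.3 * 148 / 2138
Rc = 932.4 / 2138
Rc = 0.44 kN

0.44


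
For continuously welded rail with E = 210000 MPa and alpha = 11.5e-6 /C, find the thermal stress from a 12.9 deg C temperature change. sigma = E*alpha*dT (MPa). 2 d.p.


sigma = E * alpha * dT
sigma = 210000 * 11.5e-6 * 12.9
sigma = 2.415 * 12.9
sigma = 31.15 MPa

31.15


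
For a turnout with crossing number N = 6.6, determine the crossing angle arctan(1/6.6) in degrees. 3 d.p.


1/N = 1/6.6 = 0.151515
angle = arctan(0.151515) = 0.150371 rad
angle = 0.150371 * 180/pi = 8.616 degrees

8.616


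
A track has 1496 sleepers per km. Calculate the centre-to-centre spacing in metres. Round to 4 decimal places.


Spacing = 1000 m / number of sleepers
Spacing = 1000 / 1496
Spacing = 0.6684 m

0.6684


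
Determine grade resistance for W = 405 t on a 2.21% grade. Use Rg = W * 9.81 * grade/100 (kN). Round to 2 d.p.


Rg = W * 9.81 * grade / 100
Rg = 405 * 9.81 * 2.21 / 100
Rg = 3973.05 * 0.0221
Rg = 87.80 kN

87.80


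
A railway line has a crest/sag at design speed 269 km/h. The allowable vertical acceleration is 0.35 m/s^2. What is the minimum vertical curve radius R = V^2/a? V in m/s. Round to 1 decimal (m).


Convert speed: V = 269 / 3.6 = 74.7222 m/s
V^2 = 5583.4105 m^2/s^2
R_v = 5583.4105 / 0.35
R_v = 15952.6 m

15952.6


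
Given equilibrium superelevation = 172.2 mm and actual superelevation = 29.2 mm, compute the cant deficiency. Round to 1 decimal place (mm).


Cant deficiency = equilibrium cant - actual cant
CD = 172.2 - 29.2
CD = 143.0 mm

143.0


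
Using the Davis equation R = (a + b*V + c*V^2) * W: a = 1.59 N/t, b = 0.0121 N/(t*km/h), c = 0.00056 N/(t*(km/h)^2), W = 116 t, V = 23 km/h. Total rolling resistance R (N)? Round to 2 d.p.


b*V = 0.0121 * 23 = 0.2783
c*V^2 = 0.00056 * 529 = 0.29624
R_per_t = 1.59 + 0.2783 + 0.29624 = 2.16454 N/t
R_total = 2.16454 * 116 = 251.09 N

251.09


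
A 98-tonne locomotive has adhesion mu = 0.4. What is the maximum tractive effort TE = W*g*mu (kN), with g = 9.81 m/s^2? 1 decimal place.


TE_max = W * g * mu
TE_max = 98 * 9.81 * 0.4
TE_max = 961.38 * 0.4
TE_max = 384.6 kN

384.6


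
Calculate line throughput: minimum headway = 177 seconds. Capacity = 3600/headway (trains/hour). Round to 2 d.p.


Capacity = 3600 / headway
Capacity = 3600 / 177
Capacity = 20.34 trains/hour

20.34


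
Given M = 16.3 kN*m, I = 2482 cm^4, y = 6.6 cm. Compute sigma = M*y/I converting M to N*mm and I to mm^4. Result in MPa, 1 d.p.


Convert units:
M = 16.3 kN*m = 16300000 N*mm
y = 6.6 cm = 66 mm
I = 2482 cm^4 = 24820000 mm^4
sigma = 16300000 * 66 / 24820000
sigma = 43.3 MPa

43.3


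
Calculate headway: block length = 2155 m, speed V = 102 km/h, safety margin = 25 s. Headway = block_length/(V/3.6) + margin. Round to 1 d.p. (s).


V = 102 / 3.6 = 28.3333 m/s
Block traversal time = 2155 / 28.3333 = 76.0588 s
Headway = 76.0588 + 25
Headway = 101.1 s

101.1


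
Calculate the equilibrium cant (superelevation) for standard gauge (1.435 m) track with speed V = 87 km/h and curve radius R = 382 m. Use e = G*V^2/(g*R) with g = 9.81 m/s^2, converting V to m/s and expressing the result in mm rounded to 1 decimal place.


Convert speed: V = 87 / 3.6 = 24.1667 m/s
Apply formula: e = 1.435 * 24.1667^2 / (9.81 * 382)
e = 1.435 * 584.0278 / 3747.42
e = 0.223642 m = 223.6 mm

223.6


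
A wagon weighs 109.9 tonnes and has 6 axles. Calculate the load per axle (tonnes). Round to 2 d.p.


Load per axle = total weight / number of axles
Load = 109.9 / 6
Load = 18.32 tonnes

18.32


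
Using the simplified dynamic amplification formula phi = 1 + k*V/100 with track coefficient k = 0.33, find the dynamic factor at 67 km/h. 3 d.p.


phi = 1 + k * V / 100
phi = 1 + 0.33 * 67 / 100
phi = 1 + 0.2211
phi = 1.221

1.221


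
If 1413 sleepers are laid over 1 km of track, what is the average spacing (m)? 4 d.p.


Spacing = 1000 m / number of sleepers
Spacing = 1000 / 1413
Spacing = 0.7077 m

0.7077


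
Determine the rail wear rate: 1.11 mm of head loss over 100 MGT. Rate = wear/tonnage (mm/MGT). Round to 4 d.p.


Wear rate = total wear / cumulative tonnage
Rate = 1.11 / 100
Rate = 0.0111 mm/MGT

0.0111


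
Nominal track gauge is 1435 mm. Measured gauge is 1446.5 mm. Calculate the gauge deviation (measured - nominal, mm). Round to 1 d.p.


Deviation = measured - nominal
Deviation = 1446.5 - 1435
Deviation = 11.5 mm

11.5


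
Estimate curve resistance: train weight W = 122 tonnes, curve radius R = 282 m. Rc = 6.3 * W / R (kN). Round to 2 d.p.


Rc = 6.3 * W / R
Rc = 6.3 * 122 / 282
Rc = 768.6 / 282
Rc = 2.73 kN

2.73


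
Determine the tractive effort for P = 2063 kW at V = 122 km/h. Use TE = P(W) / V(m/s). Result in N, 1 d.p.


Convert: P = 2063 kW = 2063000 W
V = 122 / 3.6 = 33.8889 m/s
TE = 2063000 / 33.8889
TE = 60875.4 N

60875.4


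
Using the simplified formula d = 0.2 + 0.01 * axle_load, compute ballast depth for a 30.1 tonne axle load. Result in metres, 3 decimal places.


d = 0.2 + 0.01 * 30.1
d = 0.2 + 0.301
d = 0.501 m

0.501


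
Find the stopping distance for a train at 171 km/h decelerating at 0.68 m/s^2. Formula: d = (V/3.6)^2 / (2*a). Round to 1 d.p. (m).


Convert speed: V = 171 / 3.6 = 47.5 m/s
V^2 = 2256.25
d = 2256.25 / (2 * 0.68)
d = 2256.25 / 1.36
d = 1659.0 m

1659.0


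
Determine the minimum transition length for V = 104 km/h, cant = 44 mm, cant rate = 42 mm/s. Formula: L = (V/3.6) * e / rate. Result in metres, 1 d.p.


Convert speed: V = 104 / 3.6 = 28.8889 m/s
L = 28.8889 * 44 / 42
L = 1271.1111 / 42
L = 30.3 m

30.3


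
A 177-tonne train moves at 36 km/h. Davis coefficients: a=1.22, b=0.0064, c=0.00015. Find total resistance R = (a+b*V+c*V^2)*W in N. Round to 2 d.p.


b*V = 0.0064 * 36 = 0.2304
c*V^2 = 0.00015 * 1296 = 0.1944
R_per_t = 1.22 + 0.2304 + 0.1944 = 1.6448 N/t
R_total = 1.6448 * 177 = 291.13 N

291.13


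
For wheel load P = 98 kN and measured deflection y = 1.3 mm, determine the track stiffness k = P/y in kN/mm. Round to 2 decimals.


Track stiffness k = P / y
k = 98 / 1.3
k = 75.38 kN/mm

75.38


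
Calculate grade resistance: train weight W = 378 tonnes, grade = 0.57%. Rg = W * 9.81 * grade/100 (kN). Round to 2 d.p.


Rg = W * 9.81 * grade / 100
Rg = 378 * 9.81 * 0.57 / 100
Rg = 3708.18 * 0.0057
Rg = 21.14 kN

21.14


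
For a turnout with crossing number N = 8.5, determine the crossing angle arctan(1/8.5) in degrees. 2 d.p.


1/N = 1/8.5 = 0.117647
angle = arctan(0.117647) = 0.117109 rad
angle = 0.117109 * 180/pi = 6.71 degrees

6.71


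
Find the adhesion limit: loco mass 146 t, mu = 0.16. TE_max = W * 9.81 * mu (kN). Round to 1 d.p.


TE_max = W * g * mu
TE_max = 146 * 9.81 * 0.16
TE_max = 1432.26 * 0.16
TE_max = 229.2 kN

229.2


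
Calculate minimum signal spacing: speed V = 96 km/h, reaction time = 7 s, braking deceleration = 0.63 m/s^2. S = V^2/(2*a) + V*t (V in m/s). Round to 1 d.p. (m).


V = 96 / 3.6 = 26.6667 m/s
Braking distance = 26.6667^2 / (2*0.63) = 564.3739 m
Sighting distance = 26.6667 * 7 = 186.6667 m
S = 564.3739 + 186.6667 = 751.0 m

751.0


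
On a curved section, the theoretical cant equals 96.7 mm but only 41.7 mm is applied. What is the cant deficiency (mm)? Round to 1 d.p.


Cant deficiency = equilibrium cant - actual cant
CD = 96.7 - 41.7
CD = 55.0 mm

55.0


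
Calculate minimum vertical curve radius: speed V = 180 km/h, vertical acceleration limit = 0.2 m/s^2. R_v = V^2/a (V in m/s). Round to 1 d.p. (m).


Convert speed: V = 180 / 3.6 = 50.0 m/s
V^2 = 2500.0 m^2/s^2
R_v = 2500.0 / 0.2
R_v = 12500.0 m

12500.0


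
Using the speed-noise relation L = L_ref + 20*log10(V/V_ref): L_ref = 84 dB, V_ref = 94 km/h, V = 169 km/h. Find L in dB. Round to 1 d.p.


V/V_ref = 169 / 94 = 1.797872
log10(1.797872) = 0.254759
20 * 0.254759 = 5.0952
L = 84 + 5.0952 = 89.1 dB

89.1


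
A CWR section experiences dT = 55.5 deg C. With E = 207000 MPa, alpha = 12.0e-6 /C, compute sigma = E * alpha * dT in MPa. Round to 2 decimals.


sigma = E * alpha * dT
sigma = 207000 * 12.0e-6 * 55.5
sigma = 2.484 * 55.5
sigma = 137.86 MPa

137.86


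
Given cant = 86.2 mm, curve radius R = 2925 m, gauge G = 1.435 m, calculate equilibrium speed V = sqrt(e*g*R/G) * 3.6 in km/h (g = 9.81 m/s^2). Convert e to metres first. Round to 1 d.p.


Convert cant: e = 86.2 mm = 0.0862 m
V_ms = sqrt(0.0862 * 9.81 * 2925 / 1.435)
V_ms = sqrt(1723.654599) = 41.5169 m/s
V = 41.5169 * 3.6 = 149.5 km/h

149.5


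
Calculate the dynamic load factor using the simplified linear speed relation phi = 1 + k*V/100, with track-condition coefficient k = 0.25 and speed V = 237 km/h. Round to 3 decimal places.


phi = 1 + k * V / 100
phi = 1 + 0.25 * 237 / 100
phi = 1 + 0.5925
phi = 1.593

1.593


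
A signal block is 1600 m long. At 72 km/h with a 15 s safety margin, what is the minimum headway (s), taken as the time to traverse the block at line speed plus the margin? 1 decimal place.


V = 72 / 3.6 = 20.0 m/s
Block traversal time = 1600 / 20.0 = 80.0 s
Headway = 80.0 + 15
Headway = 95.0 s

95.0


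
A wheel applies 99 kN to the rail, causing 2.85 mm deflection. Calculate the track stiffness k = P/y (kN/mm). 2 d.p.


Track stiffness k = P / y
k = 99 / 2.85
k = 34.74 kN/mm

34.74


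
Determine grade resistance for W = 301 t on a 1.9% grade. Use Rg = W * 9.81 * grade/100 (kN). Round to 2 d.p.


Rg = W * 9.81 * grade / 100
Rg = 301 * 9.81 * 1.9 / 100
Rg = 2952.81 * 0.019
Rg = 56.10 kN

56.10


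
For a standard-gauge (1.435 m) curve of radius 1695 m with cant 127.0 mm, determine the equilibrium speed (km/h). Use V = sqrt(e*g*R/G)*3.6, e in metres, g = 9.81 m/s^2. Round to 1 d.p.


Convert cant: e = 127.0 mm = 0.1270 m
V_ms = sqrt(0.1270 * 9.81 * 1695 / 1.435)
V_ms = sqrt(1471.602544) = 38.3615 m/s
V = 38.3615 * 3.6 = 138.1 km/h

138.1


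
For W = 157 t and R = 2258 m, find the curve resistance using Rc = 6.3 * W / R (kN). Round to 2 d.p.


Rc = 6.3 * W / R
Rc = 6.3 * 157 / 2258
Rc = 989.1 / 2258
Rc = 0.44 kN

0.44


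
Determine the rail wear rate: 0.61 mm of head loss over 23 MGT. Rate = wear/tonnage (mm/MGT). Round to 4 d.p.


Wear rate = total wear / cumulative tonnage
Rate = 0.61 / 23
Rate = 0.0265 mm/MGT

0.0265


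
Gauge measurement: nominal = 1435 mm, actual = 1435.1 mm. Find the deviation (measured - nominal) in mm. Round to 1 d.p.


Deviation = measured - nominal
Deviation = 1435.1 - 1435
Deviation = 0.1 mm

0.1


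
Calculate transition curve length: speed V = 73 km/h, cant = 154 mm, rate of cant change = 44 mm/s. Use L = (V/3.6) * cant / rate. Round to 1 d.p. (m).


Convert speed: V = 73 / 3.6 = 20.2778 m/s
L = 20.2778 * 154 / 44
L = 3122.7778 / 44
L = 71.0 m

71.0


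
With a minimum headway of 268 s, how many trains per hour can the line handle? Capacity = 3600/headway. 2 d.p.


Capacity = 3600 / headway
Capacity = 3600 / 268
Capacity = 13.43 trains/hour

13.43


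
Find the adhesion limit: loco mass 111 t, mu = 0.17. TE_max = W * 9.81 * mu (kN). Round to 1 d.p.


TE_max = W * g * mu
TE_max = 111 * 9.81 * 0.17
TE_max = 1088.91 * 0.17
TE_max = 185.1 kN

185.1


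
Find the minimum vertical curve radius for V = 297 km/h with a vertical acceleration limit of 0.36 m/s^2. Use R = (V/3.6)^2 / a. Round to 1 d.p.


Convert speed: V = 297 / 3.6 = 82.5 m/s
V^2 = 6806.25 m^2/s^2
R_v = 6806.25 / 0.36
R_v = 18906.3 m

18906.3


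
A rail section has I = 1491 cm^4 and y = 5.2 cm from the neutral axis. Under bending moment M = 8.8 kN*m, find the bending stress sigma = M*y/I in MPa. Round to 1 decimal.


Convert units:
M = 8.8 kN*m = 8800000 N*mm
y = 5.2 cm = 52 mm
I = 1491 cm^4 = 14910000 mm^4
sigma = 8800000 * 52 / 14910000
sigma = 30.7 MPa

30.7


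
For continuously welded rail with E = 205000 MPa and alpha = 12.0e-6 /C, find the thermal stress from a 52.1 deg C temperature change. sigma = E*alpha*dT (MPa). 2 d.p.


sigma = E * alpha * dT
sigma = 205000 * 12.0e-6 * 52.1
sigma = 2.46 * 52.1
sigma = 128.17 MPa

128.17


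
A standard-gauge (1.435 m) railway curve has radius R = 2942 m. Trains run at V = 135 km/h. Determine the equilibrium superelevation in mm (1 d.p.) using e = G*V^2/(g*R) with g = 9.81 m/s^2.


Convert speed: V = 135 / 3.6 = 37.5 m/s
Apply formula: e = 1.435 * 37.5^2 / (9.81 * 2942)
e = 1.435 * 1406.25 / 28861.02
e = 0.06992 m = 69.9 mm

69.9


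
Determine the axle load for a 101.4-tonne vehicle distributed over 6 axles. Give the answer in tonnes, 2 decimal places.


Load per axle = total weight / number of axles
Load = 101.4 / 6
Load = 16.90 tonnes

16.90


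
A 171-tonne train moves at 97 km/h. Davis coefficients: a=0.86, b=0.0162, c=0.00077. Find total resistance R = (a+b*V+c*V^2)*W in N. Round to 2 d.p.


b*V = 0.0162 * 97 = 1.5714
c*V^2 = 0.00077 * 9409 = 7.24493
R_per_t = 0.86 + 1.5714 + 7.24493 = 9.67633 N/t
R_total = 9.67633 * 171 = 1654.65 N

1654.65


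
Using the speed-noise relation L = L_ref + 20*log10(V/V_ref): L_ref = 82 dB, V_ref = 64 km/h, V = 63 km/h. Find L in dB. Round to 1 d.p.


V/V_ref = 63 / 64 = 0.984375
log10(0.984375) = -0.006839
20 * -0.006839 = -0.1368
L = 82 + -0.1368 = 81.9 dB

81.9


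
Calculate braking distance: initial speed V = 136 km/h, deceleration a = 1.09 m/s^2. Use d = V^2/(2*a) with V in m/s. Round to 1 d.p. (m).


Convert speed: V = 136 / 3.6 = 37.7778 m/s
V^2 = 1427.1605
d = 1427.1605 / (2 * 1.09)
d = 1427.1605 / 2.18
d = 654.7 m

654.7


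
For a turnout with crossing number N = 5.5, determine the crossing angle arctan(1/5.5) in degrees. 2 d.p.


1/N = 1/5.5 = 0.181818
angle = arctan(0.181818) = 0.179853 rad
angle = 0.179853 * 180/pi = 10.30 degrees

10.30


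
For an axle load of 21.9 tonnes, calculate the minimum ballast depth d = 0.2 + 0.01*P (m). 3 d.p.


d = 0.2 + 0.01 * 21.9
d = 0.2 + 0.219
d = 0.419 m

0.419


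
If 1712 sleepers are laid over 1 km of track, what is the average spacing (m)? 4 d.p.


Spacing = 1000 m / number of sleepers
Spacing = 1000 / 1712
Spacing = 0.5841 m

0.5841


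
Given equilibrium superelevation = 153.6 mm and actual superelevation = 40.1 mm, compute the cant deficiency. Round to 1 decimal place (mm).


Cant deficiency = equilibrium cant - actual cant
CD = 153.6 - 40.1
CD = 113.5 mm

113.5


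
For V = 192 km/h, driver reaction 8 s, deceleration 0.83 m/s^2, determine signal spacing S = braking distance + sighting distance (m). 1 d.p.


V = 192 / 3.6 = 53.3333 m/s
Braking distance = 53.3333^2 / (2*0.83) = 1713.5207 m
Sighting distance = 53.3333 * 8 = 426.6667 m
S = 1713.5207 + 426.6667 = 2140.2 m

2140.2


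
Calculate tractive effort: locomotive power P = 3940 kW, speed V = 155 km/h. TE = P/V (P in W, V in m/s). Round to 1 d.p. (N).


Convert: P = 3940 kW = 3940000 W
V = 155 / 3.6 = 43.0556 m/s
TE = 3940000 / 43.0556
TE = 91509.7 N

91509.7


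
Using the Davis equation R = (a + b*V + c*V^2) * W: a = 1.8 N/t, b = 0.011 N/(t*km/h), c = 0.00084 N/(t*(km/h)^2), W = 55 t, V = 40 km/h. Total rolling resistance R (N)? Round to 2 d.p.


b*V = 0.011 * 40 = 0.44
c*V^2 = 0.00084 * 1600 = 1.344
R_per_t = 1.8 + 0.44 + 1.344 = 3.584 N/t
R_total = 3.584 * 55 = 197.12 N

197.12


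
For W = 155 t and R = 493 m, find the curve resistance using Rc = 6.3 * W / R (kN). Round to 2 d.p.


Rc = 6.3 * W / R
Rc = 6.3 * 155 / 493
Rc = 976.5 / 493
Rc = 1.98 kN

1.98


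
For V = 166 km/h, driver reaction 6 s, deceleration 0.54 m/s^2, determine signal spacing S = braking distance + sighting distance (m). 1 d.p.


V = 166 / 3.6 = 46.1111 m/s
Braking distance = 46.1111^2 / (2*0.54) = 1968.7357 m
Sighting distance = 46.1111 * 6 = 276.6667 m
S = 1968.7357 + 276.6667 = 2245.4 m

2245.4


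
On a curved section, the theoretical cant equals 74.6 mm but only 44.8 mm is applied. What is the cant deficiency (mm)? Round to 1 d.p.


Cant deficiency = equilibrium cant - actual cant
CD = 74.6 - 44.8
CD = 29.8 mm

29.8


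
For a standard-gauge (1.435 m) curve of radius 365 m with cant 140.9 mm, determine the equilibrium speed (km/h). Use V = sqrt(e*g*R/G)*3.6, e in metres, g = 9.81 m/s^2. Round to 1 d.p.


Convert cant: e = 140.9 mm = 0.1409 m
V_ms = sqrt(0.1409 * 9.81 * 365 / 1.435)
V_ms = sqrt(351.577411) = 18.7504 m/s
V = 18.7504 * 3.6 = 67.5 km/h

67.5
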